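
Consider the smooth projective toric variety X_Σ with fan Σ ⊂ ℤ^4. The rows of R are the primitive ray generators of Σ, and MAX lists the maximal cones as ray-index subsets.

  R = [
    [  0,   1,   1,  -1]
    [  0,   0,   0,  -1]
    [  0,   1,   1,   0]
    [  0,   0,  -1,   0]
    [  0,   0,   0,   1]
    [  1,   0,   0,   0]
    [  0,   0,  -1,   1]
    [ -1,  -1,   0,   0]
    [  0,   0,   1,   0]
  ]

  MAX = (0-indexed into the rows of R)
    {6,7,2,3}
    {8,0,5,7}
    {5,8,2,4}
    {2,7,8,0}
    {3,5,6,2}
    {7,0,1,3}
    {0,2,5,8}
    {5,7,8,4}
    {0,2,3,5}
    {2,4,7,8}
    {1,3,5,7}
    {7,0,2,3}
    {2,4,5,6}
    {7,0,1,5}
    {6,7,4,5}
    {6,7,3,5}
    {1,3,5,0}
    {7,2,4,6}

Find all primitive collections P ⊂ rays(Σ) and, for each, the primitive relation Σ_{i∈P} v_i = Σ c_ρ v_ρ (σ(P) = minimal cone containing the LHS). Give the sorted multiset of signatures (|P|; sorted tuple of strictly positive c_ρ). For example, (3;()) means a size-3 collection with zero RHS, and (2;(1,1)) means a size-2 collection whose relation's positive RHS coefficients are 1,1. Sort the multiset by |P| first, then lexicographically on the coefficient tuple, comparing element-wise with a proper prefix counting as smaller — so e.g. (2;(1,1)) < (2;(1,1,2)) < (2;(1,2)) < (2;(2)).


11 collections generate NE(X_Σ); each relation:

  P={1,4}:  v_{1} + v_{4} = 0  →  sig = (2;())
  P={3,8}:  v_{3} + v_{8} = 0  →  sig = (2;())
  P={0,4}:  v_{0} + v_{4} = v_{2}  →  sig = (2;(1))
  P={1,2}:  v_{1} + v_{2} = v_{0}  →  sig = (2;(1))
  P={1,6}:  v_{1} + v_{6} = v_{3}  →  sig = (2;(1))
  P={3,4}:  v_{3} + v_{4} = v_{6}  →  sig = (2;(1))
  P={6,8}:  v_{6} + v_{8} = v_{4}  →  sig = (2;(1))
  P={0,6}:  v_{0} + v_{6} = v_{2} + v_{3}  →  sig = (2;(1,1))
  P={1,8}:  v_{1} + v_{8} = v_{0} + v_{5} + v_{7}  →  sig = (2;(1,1,1))
  P={2,5,7}:  v_{2} + v_{5} + v_{7} = v_{8}  →  sig = (3;(1))
  P={0,3,5,7}:  v_{0} + v_{3} + v_{5} + v_{7} = v_{1}  →  sig = (4;(1))

Sorted signature multiset PRS(X):
    (2;())
    (2;())
    (2;(1))
    (2;(1))
    (2;(1))
    (2;(1))
    (2;(1))
    (2;(1,1))
    (2;(1,1,1))
    (3;(1))
    (4;(1))


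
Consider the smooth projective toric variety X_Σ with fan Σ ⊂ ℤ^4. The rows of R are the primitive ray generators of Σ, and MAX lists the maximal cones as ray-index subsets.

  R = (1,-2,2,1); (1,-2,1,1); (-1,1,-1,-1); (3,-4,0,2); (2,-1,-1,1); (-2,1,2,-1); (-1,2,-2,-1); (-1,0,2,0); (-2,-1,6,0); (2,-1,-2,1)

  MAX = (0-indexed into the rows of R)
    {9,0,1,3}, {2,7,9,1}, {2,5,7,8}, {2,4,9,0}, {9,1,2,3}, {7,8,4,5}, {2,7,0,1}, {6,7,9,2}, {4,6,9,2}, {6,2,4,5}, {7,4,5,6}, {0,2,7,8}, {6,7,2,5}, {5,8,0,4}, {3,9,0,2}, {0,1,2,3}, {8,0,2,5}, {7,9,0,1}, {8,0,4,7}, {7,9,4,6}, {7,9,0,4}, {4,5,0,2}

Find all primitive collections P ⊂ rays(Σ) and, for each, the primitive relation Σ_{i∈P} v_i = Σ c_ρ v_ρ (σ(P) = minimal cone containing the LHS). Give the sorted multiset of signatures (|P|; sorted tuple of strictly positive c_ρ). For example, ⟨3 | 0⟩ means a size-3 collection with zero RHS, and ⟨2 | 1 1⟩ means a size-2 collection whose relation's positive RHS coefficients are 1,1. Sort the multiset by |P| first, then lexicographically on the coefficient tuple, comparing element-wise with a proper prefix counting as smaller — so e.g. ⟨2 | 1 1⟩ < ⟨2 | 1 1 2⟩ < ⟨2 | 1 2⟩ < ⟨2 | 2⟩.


18 minimal non-faces of Δ(Σ) (on 10 rays):

  • {0,6}:  v_{0} + v_{6} = 0  so sig = ⟨2 | 0⟩
  • {5,9}:  v_{5} + v_{9} = 0  so sig = ⟨2 | 0⟩
  • {1,4}:  v_{1} + v_{4} = v_{0} + v_{9}  so sig = ⟨2 | 1 1⟩
  • {6,8}:  v_{6} + v_{8} = v_{5} + v_{7}  so sig = ⟨2 | 1 1⟩
  • {8,9}:  v_{8} + v_{9} = v_{0} + v_{7}  so sig = ⟨2 | 1 1⟩
  • {1,5}:  v_{1} + v_{5} = v_{0} + v_{2} + v_{7}  so sig = ⟨2 | 1 1 1⟩
  • {1,6}:  v_{1} + v_{6} = v_{2} + v_{7} + v_{9}  so sig = ⟨2 | 1 1 1⟩
  • {3,5}:  v_{3} + v_{5} = v_{0} + v_{1} + v_{2}  so sig = ⟨2 | 1 1 1⟩
  • {3,6}:  v_{3} + v_{6} = v_{1} + v_{2} + v_{9}  so sig = ⟨2 | 1 1 1⟩
  • {3,8}:  v_{3} + v_{8} = 2·v_{0} + v_{1} + v_{2} + v_{7}  so sig = ⟨2 | 1 1 1 2⟩
  • {1,8}:  v_{1} + v_{8} = 2·v_{0} + v_{2} + 2·v_{7}  so sig = ⟨2 | 1 2 2⟩
  • {3,4}:  v_{3} + v_{4} = 2·v_{0} + v_{2} + 2·v_{9}  so sig = ⟨2 | 1 2 2⟩
  • {3,7}:  v_{3} + v_{7} = 2·v_{1}  so sig = ⟨2 | 2⟩
  • {2,4,7}:  v_{2} + v_{4} + v_{7} = 0  so sig = ⟨3 | 0⟩
  • {0,5,7}:  v_{0} + v_{5} + v_{7} = v_{8}  so sig = ⟨3 | 1⟩
  • {2,4,8}:  v_{2} + v_{4} + v_{8} = v_{0} + v_{5}  so sig = ⟨3 | 1 1⟩
  • {0,1,2,9}:  v_{0} + v_{1} + v_{2} + v_{9} = v_{3}  so sig = ⟨4 | 1⟩
  • {0,2,7,9}:  v_{0} + v_{2} + v_{7} + v_{9} = v_{1}  so sig = ⟨4 | 1⟩

Signatures (|P|; sorted positive RHS coefficients), sorted:
    |P|=2: 13 collections, coeffs (), (), (1,1), (1,1), (1,1), (1,1,1), (1,1,1), (1,1,1), (1,1,1), (1,1,1,2), (1,2,2), (1,2,2), (2)
    |P|=3: 3 collections, coeffs (), (1), (1,1)
    |P|=4: 2 collections, coeffs (1), (1)


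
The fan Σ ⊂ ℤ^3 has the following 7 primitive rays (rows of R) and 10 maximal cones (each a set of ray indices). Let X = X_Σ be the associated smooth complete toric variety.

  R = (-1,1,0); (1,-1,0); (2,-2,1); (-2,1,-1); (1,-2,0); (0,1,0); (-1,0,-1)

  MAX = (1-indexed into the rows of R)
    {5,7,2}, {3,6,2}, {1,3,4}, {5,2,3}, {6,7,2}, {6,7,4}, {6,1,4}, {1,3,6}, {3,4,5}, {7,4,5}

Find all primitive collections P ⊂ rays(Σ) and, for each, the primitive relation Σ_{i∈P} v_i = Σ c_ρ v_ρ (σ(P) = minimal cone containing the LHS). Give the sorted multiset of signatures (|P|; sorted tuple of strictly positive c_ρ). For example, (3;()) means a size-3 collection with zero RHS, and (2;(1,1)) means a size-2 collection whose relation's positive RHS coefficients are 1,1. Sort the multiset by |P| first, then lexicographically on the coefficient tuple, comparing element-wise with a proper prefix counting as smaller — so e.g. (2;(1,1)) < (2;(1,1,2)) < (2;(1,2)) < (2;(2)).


Minimal non-faces — 7 found among 7 rays, 10 max cones:

  P = {1,2}:  v_{1} + v_{2} = 0 — sig = (2;())
  P = {1,7}:  v_{1} + v_{7} = v_{4} — sig = (2;(1))
  P = {2,4}:  v_{2} + v_{4} = v_{7} — sig = (2;(1))
  P = {3,7}:  v_{3} + v_{7} = v_{5} — sig = (2;(1))
  P = {5,6}:  v_{5} + v_{6} = v_{2} — sig = (2;(1))
  P = {1,5}:  v_{1} + v_{5} = v_{3} + v_{4} — sig = (2;(1,1))
  P = {3,4,6}:  v_{3} + v_{4} + v_{6} = 0 — sig = (3;())

so the primitive-relation signature multiset is
    (2;())
    (2;(1))
    (2;(1))
    (2;(1))
    (2;(1))
    (2;(1,1))
    (3;())


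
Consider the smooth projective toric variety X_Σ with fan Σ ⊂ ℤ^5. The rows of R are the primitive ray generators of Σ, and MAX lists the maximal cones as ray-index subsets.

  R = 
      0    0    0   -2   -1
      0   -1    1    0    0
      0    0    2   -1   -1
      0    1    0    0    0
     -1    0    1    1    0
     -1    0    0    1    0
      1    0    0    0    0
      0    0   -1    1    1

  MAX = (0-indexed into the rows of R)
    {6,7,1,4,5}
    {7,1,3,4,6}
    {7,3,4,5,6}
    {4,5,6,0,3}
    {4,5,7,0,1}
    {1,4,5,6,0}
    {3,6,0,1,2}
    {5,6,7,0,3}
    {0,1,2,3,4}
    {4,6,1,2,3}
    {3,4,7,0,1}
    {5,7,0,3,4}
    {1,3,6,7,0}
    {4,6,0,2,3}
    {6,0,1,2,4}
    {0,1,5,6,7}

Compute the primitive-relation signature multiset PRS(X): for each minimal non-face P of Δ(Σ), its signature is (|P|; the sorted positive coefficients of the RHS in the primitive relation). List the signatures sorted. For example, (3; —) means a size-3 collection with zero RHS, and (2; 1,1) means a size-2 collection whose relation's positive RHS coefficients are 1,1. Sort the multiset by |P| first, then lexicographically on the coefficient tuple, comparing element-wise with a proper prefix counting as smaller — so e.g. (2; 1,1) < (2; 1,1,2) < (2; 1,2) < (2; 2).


5 minimal non-faces of Δ(Σ) (on 8 rays):

  P = {2,7}:  v_{2} + v_{7} = v_{1} + v_{3}  so sig = (2; 1,1)
  P = {2,5}:  v_{2} + v_{5} = v_{0} + 2·v_{4} + v_{6}  so sig = (2; 1,1,2)
  P = {1,3,5}:  v_{1} + v_{3} + v_{5} = v_{4}  so sig = (3; 1)
  P = {0,4,6,7}:  v_{0} + v_{4} + v_{6} + v_{7} = 0  so sig = (4; —)
  P = {0,1,3,4,6}:  v_{0} + v_{1} + v_{3} + v_{4} + v_{6} = v_{2}  so sig = (5; 1)

so the primitive-relation signature multiset is
{ (2; 1,1),  (2; 1,1,2),  (3; 1),  (4; —),  (5; 1) }


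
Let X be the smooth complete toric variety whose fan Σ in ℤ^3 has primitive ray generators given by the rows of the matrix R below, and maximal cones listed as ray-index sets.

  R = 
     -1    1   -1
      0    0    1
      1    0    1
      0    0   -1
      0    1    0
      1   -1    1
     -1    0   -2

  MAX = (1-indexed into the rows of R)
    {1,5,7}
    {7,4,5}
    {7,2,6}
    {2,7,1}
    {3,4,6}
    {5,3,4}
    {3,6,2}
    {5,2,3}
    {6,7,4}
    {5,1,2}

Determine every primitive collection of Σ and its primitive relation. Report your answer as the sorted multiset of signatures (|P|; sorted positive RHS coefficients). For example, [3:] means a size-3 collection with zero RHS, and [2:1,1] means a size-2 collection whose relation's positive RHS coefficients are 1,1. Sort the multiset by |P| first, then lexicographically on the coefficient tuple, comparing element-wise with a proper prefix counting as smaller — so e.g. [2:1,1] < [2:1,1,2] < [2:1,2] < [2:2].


The 7 primitive collections of Σ (r=7, n=3):

  {1,6}:  v_{1} + v_{6} = 0  →  sig = [2:]
  {2,4}:  v_{2} + v_{4} = 0  →  sig = [2:]
  {1,3}:  v_{1} + v_{3} = v_{5}  →  sig = [2:1]
  {3,7}:  v_{3} + v_{7} = v_{4}  →  sig = [2:1]
  {5,6}:  v_{5} + v_{6} = v_{3}  →  sig = [2:1]
  {1,4}:  v_{1} + v_{4} = v_{5} + v_{7}  →  sig = [2:1,1]
  {2,5,7}:  v_{2} + v_{5} + v_{7} = v_{1}  →  sig = [3:1]

Hence PRS(X_Σ) =
{ [2:] ×2,  [2:1] ×3,  [2:1,1],  [3:1] }


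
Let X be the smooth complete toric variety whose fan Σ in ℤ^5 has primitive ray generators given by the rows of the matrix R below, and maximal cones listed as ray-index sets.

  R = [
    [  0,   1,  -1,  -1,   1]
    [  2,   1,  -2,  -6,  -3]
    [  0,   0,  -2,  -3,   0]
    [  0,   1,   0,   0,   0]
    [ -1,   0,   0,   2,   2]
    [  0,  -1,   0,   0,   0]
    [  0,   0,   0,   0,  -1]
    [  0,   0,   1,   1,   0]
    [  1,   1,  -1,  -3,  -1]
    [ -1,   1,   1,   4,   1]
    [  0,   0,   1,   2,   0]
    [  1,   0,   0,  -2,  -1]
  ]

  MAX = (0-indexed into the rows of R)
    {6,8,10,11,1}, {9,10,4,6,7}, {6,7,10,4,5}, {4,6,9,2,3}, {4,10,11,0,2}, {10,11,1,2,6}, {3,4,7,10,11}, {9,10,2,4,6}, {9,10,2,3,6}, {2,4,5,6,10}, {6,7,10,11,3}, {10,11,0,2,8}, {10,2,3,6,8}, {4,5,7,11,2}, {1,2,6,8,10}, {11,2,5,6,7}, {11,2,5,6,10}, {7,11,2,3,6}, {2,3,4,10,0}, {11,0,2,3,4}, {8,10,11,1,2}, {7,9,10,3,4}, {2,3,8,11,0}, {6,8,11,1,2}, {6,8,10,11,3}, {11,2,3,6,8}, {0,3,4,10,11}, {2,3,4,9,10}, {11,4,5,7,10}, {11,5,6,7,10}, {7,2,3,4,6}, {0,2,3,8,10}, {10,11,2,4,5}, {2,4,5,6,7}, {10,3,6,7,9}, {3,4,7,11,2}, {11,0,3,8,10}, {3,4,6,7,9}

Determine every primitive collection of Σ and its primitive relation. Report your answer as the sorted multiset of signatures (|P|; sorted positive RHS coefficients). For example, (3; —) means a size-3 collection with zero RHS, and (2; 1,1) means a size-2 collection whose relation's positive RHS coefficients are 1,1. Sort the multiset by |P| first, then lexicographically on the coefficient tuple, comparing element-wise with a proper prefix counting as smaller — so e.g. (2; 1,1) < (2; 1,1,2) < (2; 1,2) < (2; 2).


|primitive collections| = 23. Relations:

  • {3,5}:  v_{3} + v_{5} = 0  →  sig = (2; —)
  • {4,8}:  v_{4} + v_{8} = v_{0}  →  sig = (2; 1)
  • {7,8}:  v_{7} + v_{8} = v_{3} + v_{11}  →  sig = (2; 1,1)
  • {9,11}:  v_{9} + v_{11} = v_{3} + v_{10}  →  sig = (2; 1,1)
  • {0,6}:  v_{0} + v_{6} = v_{2} + v_{3} + v_{10}  →  sig = (2; 1,1,1)
  • {0,7}:  v_{0} + v_{7} = v_{3} + v_{4} + v_{11}  →  sig = (2; 1,1,1)
  • {1,4}:  v_{1} + v_{4} = v_{2} + v_{8} + v_{10}  →  sig = (2; 1,1,1)
  • {1,7}:  v_{1} + v_{7} = v_{6} + v_{8} + v_{11}  →  sig = (2; 1,1,1)
  • {5,8}:  v_{5} + v_{8} = v_{2} + v_{10} + v_{11}  →  sig = (2; 1,1,1)
  • {5,9}:  v_{5} + v_{9} = v_{4} + v_{6} + v_{10}  →  sig = (2; 1,1,1)
  • {0,5}:  v_{0} + v_{5} = v_{2} + v_{4} + v_{10} + v_{11}  →  sig = (2; 1,1,1,1)
  • {1,9}:  v_{1} + v_{9} = v_{2} + v_{3} + v_{6} + v_{8} + 2·v_{10}  →  sig = (2; 1,1,1,1,2)
  • {0,1}:  v_{0} + v_{1} = v_{2} + 2·v_{8} + v_{10}  →  sig = (2; 1,1,2)
  • {0,9}:  v_{0} + v_{9} = v_{2} + 2·v_{3} + v_{4} + 2·v_{10}  →  sig = (2; 1,1,2,2)
  • {1,3}:  v_{1} + v_{3} = v_{6} + 2·v_{8}  →  sig = (2; 1,2)
  • {8,9}:  v_{8} + v_{9} = v_{2} + 2·v_{3} + 2·v_{10}  →  sig = (2; 1,2,2)
  • {1,5}:  v_{1} + v_{5} = 2·v_{2} + v_{6} + 2·v_{10} + 2·v_{11}  →  sig = (2; 1,2,2,2)
  • {2,7,10}:  v_{2} + v_{7} + v_{10} = 0  →  sig = (3; —)
  • {4,6,11}:  v_{4} + v_{6} + v_{11} = 0  →  sig = (3; —)
  • {2,7,9}:  v_{2} + v_{7} + v_{9} = v_{3} + v_{4} + v_{6}  →  sig = (3; 1,1,1)
  • {2,3,10,11}:  v_{2} + v_{3} + v_{10} + v_{11} = v_{8}  →  sig = (4; 1)
  • {3,4,6,10}:  v_{3} + v_{4} + v_{6} + v_{10} = v_{9}  →  sig = (4; 1)
  • {2,6,8,10,11}:  v_{2} + v_{6} + v_{8} + v_{10} + v_{11} = v_{1}  →  sig = (5; 1)

Sorted signature multiset PRS(X):
    (2; —)
    (2; 1)
    (2; 1,1)
    (2; 1,1)
    (2; 1,1,1)
    (2; 1,1,1)
    (2; 1,1,1)
    (2; 1,1,1)
    (2; 1,1,1)
    (2; 1,1,1)
    (2; 1,1,1,1)
    (2; 1,1,1,1,2)
    (2; 1,1,2)
    (2; 1,1,2,2)
    (2; 1,2)
    (2; 1,2,2)
    (2; 1,2,2,2)
    (3; —)
    (3; —)
    (3; 1,1,1)
    (4; 1)
    (4; 1)
    (5; 1)


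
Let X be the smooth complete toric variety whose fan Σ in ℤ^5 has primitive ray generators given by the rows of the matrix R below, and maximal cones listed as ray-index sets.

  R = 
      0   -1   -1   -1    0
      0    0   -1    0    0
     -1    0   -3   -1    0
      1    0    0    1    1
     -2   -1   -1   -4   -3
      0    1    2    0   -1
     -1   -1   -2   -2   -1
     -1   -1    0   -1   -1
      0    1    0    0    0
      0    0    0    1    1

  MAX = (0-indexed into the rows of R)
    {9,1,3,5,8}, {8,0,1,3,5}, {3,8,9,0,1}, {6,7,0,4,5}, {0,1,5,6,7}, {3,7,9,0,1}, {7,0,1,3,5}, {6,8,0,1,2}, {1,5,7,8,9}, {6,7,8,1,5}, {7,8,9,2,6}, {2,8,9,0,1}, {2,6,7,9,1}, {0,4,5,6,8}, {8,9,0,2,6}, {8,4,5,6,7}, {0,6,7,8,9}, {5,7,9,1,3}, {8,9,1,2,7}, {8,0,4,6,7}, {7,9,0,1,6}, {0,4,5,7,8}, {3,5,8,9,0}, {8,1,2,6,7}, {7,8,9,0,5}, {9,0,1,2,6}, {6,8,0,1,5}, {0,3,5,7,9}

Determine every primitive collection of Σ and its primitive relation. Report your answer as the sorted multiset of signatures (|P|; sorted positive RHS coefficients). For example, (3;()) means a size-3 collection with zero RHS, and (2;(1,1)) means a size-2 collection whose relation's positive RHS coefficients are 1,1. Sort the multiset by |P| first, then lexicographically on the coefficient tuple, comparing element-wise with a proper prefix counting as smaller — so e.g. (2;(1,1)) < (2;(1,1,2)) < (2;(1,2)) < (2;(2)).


Minimal non-faces — 14 found among 10 rays, 28 max cones:

  P={3,6}:  v_{3} + v_{6} = v_{0} + v_{1}  so sig = (2;(1,1))
  P={3,4}:  v_{3} + v_{4} = v_{0} + v_{5} + v_{6}  so sig = (2;(1,1,1))
  P={2,3}:  v_{2} + v_{3} = v_{0} + 2·v_{1} + v_{8} + v_{9}  so sig = (2;(1,1,1,2))
  P={2,5}:  v_{2} + v_{5} = v_{1} + v_{7} + 2·v_{8}  so sig = (2;(1,1,2))
  P={1,4}:  v_{1} + v_{4} = v_{5} + 2·v_{6}  so sig = (2;(1,2))
  P={2,4}:  v_{2} + v_{4} = 2·v_{6} + v_{7} + 2·v_{8}  so sig = (2;(1,2,2))
  P={4,9}:  v_{4} + v_{9} = v_{0} + 2·v_{7} + 2·v_{8}  so sig = (2;(1,2,2))
  P={3,7,8}:  v_{3} + v_{7} + v_{8} = 0  so sig = (3;())
  P={5,6,9}:  v_{5} + v_{6} + v_{9} = v_{7} + v_{8}  so sig = (3;(1,1))
  P={0,2,7}:  v_{0} + v_{2} + v_{7} = 2·v_{6} + v_{9}  so sig = (3;(1,2))
  P={0,1,5,9}:  v_{0} + v_{1} + v_{5} + v_{9} = 0  so sig = (4;())
  P={0,1,7,8}:  v_{0} + v_{1} + v_{7} + v_{8} = v_{6}  so sig = (4;(1))
  P={1,6,8,9}:  v_{1} + v_{6} + v_{8} + v_{9} = v_{2}  so sig = (4;(1))
  P={0,5,6,7,8}:  v_{0} + v_{5} + v_{6} + v_{7} + v_{8} = v_{4}  so sig = (5;(1))

Signatures (|P|; sorted positive RHS coefficients), sorted:
[(2;(1,1)), (2;(1,1,1)), (2;(1,1,1,2)), (2;(1,1,2)), (2;(1,2)), (2;(1,2,2)), (2;(1,2,2)), (3;()), (3;(1,1)), (3;(1,2)), (4;()), (4;(1)), (4;(1)), (5;(1))]


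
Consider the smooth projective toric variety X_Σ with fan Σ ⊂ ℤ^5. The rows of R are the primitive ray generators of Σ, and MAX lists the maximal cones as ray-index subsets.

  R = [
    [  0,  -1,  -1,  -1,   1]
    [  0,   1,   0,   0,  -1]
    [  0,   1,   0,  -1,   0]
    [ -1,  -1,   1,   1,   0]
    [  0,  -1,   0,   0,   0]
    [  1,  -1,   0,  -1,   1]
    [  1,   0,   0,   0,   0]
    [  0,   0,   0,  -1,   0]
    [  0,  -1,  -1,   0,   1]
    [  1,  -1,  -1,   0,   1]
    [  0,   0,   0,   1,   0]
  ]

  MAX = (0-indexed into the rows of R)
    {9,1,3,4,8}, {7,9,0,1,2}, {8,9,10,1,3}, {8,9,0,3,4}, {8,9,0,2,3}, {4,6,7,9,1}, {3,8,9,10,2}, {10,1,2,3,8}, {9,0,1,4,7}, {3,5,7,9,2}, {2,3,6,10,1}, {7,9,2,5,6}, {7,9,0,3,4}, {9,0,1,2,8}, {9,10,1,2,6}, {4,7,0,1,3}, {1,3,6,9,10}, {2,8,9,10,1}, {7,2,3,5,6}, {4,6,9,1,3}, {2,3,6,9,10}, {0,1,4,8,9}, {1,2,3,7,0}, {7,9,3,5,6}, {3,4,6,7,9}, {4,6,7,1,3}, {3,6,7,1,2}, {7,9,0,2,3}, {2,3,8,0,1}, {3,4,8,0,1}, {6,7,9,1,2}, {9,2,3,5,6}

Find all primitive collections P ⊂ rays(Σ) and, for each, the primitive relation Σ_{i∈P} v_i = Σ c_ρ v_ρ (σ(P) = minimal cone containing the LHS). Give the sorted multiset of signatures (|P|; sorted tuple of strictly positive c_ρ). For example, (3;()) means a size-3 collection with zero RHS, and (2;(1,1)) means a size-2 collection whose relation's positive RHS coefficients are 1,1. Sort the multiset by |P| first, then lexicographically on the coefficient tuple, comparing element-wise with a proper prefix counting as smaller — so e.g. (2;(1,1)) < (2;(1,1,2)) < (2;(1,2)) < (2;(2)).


16 minimal non-faces of Δ(Σ) (on 11 rays):

  • {7,10}:  v_{7} + v_{10} = 0 ; sig = (2;())
  • {0,10}:  v_{0} + v_{10} = v_{8} ; sig = (2;(1))
  • {2,4}:  v_{2} + v_{4} = v_{7} ; sig = (2;(1))
  • {6,8}:  v_{6} + v_{8} = v_{9} ; sig = (2;(1))
  • {7,8}:  v_{7} + v_{8} = v_{0} ; sig = (2;(1))
  • {0,6}:  v_{0} + v_{6} = v_{7} + v_{9} ; sig = (2;(1,1))
  • {1,5}:  v_{1} + v_{5} = v_{6} + v_{7} ; sig = (2;(1,1))
  • {4,10}:  v_{4} + v_{10} = v_{1} + v_{3} + v_{9} ; sig = (2;(1,1,1))
  • {5,10}:  v_{5} + v_{10} = v_{2} + v_{3} + v_{6} + v_{9} ; sig = (2;(1,1,1,1))
  • {4,5}:  v_{4} + v_{5} = v_{3} + v_{6} + 2·v_{7} + v_{9} ; sig = (2;(1,1,1,2))
  • {5,8}:  v_{5} + v_{8} = v_{2} + v_{3} + v_{7} + 2·v_{9} ; sig = (2;(1,1,1,2))
  • {0,5}:  v_{0} + v_{5} = v_{2} + v_{3} + 2·v_{7} + 2·v_{9} ; sig = (2;(1,1,2,2))
  • {1,2,3,9}:  v_{1} + v_{2} + v_{3} + v_{9} = 0 ; sig = (4;())
  • {1,3,7,9}:  v_{1} + v_{3} + v_{7} + v_{9} = v_{4} ; sig = (4;(1))
  • {0,1,3,9}:  v_{0} + v_{1} + v_{3} + v_{9} = v_{4} + v_{8} ; sig = (4;(1,1))
  • {2,3,6,7,9}:  v_{2} + v_{3} + v_{6} + v_{7} + v_{9} = v_{5} ; sig = (5;(1))

so the primitive-relation signature multiset is
    (2;())
    (2;(1))
    (2;(1))
    (2;(1))
    (2;(1))
    (2;(1,1))
    (2;(1,1))
    (2;(1,1,1))
    (2;(1,1,1,1))
    (2;(1,1,1,2))
    (2;(1,1,1,2))
    (2;(1,1,2,2))
    (4;())
    (4;(1))
    (4;(1,1))
    (5;(1))


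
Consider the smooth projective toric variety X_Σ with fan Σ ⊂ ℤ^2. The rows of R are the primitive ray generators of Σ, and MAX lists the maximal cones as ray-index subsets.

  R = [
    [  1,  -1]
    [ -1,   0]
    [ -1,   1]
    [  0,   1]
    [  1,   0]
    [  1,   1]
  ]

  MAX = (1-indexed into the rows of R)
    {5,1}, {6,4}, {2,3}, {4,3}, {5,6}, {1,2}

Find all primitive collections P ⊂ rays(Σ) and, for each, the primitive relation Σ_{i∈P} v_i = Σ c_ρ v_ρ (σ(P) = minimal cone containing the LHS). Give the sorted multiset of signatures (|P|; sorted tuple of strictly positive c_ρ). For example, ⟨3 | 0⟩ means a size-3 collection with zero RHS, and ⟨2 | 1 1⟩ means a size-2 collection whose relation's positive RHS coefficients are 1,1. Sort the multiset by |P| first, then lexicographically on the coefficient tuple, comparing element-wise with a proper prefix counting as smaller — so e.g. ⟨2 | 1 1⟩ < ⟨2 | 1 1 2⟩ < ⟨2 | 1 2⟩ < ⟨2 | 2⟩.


Δ(Σ) — 6 vertices, 9 min non-faces:

  P = {1,3}:  v_{1} + v_{3} = 0  ⇒ sig = ⟨2 | 0⟩
  P = {2,5}:  v_{2} + v_{5} = 0  ⇒ sig = ⟨2 | 0⟩
  P = {1,4}:  v_{1} + v_{4} = v_{5}  ⇒ sig = ⟨2 | 1⟩
  P = {2,4}:  v_{2} + v_{4} = v_{3}  ⇒ sig = ⟨2 | 1⟩
  P = {2,6}:  v_{2} + v_{6} = v_{4}  ⇒ sig = ⟨2 | 1⟩
  P = {3,5}:  v_{3} + v_{5} = v_{4}  ⇒ sig = ⟨2 | 1⟩
  P = {4,5}:  v_{4} + v_{5} = v_{6}  ⇒ sig = ⟨2 | 1⟩
  P = {1,6}:  v_{1} + v_{6} = 2·v_{5}  ⇒ sig = ⟨2 | 2⟩
  P = {3,6}:  v_{3} + v_{6} = 2·v_{4}  ⇒ sig = ⟨2 | 2⟩

Hence PRS(X_Σ) =
[⟨2 | 0⟩, ⟨2 | 0⟩, ⟨2 | 1⟩, ⟨2 | 1⟩, ⟨2 | 1⟩, ⟨2 | 1⟩, ⟨2 | 1⟩, ⟨2 | 2⟩, ⟨2 | 2⟩]


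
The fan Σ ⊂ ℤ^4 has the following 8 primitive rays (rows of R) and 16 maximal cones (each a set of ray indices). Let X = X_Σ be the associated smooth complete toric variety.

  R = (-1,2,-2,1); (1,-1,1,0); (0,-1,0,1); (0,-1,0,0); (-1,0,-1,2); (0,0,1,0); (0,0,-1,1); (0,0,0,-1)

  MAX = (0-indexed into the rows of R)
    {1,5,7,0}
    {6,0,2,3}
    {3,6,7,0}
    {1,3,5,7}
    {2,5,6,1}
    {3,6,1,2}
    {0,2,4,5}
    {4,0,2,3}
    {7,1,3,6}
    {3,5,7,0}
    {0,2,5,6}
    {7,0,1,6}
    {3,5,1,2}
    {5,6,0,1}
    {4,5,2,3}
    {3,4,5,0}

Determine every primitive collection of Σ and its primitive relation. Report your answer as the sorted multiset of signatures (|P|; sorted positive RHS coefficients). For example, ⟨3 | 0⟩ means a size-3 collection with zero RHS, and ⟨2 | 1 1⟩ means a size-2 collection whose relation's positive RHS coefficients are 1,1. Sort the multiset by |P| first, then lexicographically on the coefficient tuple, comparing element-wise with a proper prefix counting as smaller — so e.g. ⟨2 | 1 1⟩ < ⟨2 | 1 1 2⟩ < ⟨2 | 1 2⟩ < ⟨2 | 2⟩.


|primitive collections| = 9. Relations:

  • {2,7}:  v_{2} + v_{7} = v_{3}  so sig = ⟨2 | 1⟩
  • {1,4}:  v_{1} + v_{4} = v_{2} + v_{5} + v_{6}  so sig = ⟨2 | 1 1 1⟩
  • {4,7}:  v_{4} + v_{7} = v_{0} + 2·v_{3} + v_{5}  so sig = ⟨2 | 1 1 2⟩
  • {4,6}:  v_{4} + v_{6} = v_{0} + 2·v_{2}  so sig = ⟨2 | 1 2⟩
  • {5,6,7}:  v_{5} + v_{6} + v_{7} = 0  so sig = ⟨3 | 0⟩
  • {0,1,3}:  v_{0} + v_{1} + v_{3} = v_{6}  so sig = ⟨3 | 1⟩
  • {3,5,6}:  v_{3} + v_{5} + v_{6} = v_{2}  so sig = ⟨3 | 1⟩
  • {0,1,2}:  v_{0} + v_{1} + v_{2} = v_{5} + 2·v_{6}  so sig = ⟨3 | 1 2⟩
  • {0,2,3,5}:  v_{0} + v_{2} + v_{3} + v_{5} = v_{4}  so sig = ⟨4 | 1⟩

Sorted signature multiset PRS(X):
{ ⟨2 | 1⟩,  ⟨2 | 1 1 1⟩,  ⟨2 | 1 1 2⟩,  ⟨2 | 1 2⟩,  ⟨3 | 0⟩,  ⟨3 | 1⟩ ×2,  ⟨3 | 1 2⟩,  ⟨4 | 1⟩ }


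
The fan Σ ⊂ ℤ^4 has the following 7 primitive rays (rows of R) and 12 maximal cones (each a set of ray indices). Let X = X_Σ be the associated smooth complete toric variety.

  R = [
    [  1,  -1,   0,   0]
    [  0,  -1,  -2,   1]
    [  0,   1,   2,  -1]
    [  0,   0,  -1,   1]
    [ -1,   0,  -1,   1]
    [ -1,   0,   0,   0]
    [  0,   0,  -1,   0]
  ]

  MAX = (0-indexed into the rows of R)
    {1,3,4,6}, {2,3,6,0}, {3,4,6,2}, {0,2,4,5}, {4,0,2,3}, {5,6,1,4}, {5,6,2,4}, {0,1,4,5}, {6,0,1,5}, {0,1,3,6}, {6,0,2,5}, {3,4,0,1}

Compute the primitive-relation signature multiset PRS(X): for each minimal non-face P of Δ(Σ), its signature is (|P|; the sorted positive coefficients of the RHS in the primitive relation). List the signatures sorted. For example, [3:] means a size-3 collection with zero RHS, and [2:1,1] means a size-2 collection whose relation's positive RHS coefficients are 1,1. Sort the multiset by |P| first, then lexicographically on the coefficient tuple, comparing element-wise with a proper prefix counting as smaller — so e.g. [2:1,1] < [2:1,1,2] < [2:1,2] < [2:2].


Σ has 3 primitive collections:

  • {1,2}:  v_{1} + v_{2} = 0  →  sig = [2:]
  • {3,5}:  v_{3} + v_{5} = v_{4}  →  sig = [2:1]
  • {0,4,6}:  v_{0} + v_{4} + v_{6} = v_{1}  →  sig = [3:1]

so the primitive-relation signature multiset is
{ [2:],  [2:1],  [3:1] }


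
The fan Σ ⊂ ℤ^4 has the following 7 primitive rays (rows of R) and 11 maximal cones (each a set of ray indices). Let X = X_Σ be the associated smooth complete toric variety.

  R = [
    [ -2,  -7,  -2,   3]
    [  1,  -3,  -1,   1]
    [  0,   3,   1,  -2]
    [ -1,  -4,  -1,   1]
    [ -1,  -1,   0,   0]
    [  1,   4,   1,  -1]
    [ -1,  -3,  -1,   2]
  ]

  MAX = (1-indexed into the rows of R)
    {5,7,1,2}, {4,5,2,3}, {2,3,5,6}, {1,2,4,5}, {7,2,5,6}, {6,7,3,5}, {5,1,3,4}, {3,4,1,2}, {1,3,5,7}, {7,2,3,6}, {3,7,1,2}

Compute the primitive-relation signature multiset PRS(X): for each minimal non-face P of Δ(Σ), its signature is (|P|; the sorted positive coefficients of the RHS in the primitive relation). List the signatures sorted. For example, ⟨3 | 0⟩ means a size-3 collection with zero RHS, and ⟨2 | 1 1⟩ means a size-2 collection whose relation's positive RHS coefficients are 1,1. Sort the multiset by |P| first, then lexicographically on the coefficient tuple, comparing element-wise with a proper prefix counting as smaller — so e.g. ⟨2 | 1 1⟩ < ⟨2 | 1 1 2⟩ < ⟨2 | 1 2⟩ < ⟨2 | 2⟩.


5 collections generate NE(X_Σ); each relation:

  • {4,6}:  v_{4} + v_{6} = 0 ; sig = ⟨2 | 0⟩
  • {1,6}:  v_{1} + v_{6} = v_{7} ; sig = ⟨2 | 1⟩
  • {4,7}:  v_{4} + v_{7} = v_{1} ; sig = ⟨2 | 1⟩
  • {2,3,5,7}:  v_{2} + v_{3} + v_{5} + v_{7} = v_{4} ; sig = ⟨4 | 1⟩
  • {1,2,3,5}:  v_{1} + v_{2} + v_{3} + v_{5} = 2·v_{4} ; sig = ⟨4 | 2⟩

Signatures (|P|; sorted positive RHS coefficients), sorted:
    ⟨2 | 0⟩
    ⟨2 | 1⟩
    ⟨2 | 1⟩
    ⟨4 | 1⟩
    ⟨4 | 2⟩


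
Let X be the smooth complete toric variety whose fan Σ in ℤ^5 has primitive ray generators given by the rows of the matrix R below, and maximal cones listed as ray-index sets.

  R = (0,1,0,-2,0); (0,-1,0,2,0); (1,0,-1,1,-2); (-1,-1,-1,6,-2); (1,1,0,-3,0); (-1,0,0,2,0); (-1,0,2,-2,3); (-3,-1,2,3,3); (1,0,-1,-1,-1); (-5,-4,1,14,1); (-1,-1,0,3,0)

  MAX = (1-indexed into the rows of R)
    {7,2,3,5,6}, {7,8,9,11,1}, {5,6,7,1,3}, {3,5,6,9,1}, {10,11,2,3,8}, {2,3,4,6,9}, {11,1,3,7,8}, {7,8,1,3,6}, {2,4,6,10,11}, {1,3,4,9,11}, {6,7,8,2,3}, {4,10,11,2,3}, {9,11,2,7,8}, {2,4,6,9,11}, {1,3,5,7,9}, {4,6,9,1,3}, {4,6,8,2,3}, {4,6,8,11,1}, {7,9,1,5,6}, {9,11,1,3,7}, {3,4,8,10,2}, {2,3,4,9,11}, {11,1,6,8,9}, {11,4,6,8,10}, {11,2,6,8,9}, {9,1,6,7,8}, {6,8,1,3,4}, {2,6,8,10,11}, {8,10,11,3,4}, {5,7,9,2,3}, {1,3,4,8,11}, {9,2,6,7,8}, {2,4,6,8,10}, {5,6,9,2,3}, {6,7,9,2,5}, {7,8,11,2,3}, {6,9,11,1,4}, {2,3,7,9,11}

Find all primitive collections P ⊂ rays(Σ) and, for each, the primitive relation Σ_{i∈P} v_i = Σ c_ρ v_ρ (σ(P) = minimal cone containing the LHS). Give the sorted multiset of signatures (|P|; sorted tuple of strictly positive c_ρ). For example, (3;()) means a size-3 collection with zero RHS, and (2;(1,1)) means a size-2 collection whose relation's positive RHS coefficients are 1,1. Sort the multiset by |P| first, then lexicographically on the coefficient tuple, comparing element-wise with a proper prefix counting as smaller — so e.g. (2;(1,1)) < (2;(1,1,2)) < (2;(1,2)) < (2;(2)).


Minimal non-faces — 16 found among 11 rays, 38 max cones:

  P={1,2}:  v_{1} + v_{2} = 0  →  sig = (2;())
  P={5,11}:  v_{5} + v_{11} = 0  →  sig = (2;())
  P={4,5}:  v_{4} + v_{5} = v_{3} + v_{6}  →  sig = (2;(1,1))
  P={4,7}:  v_{4} + v_{7} = v_{3} + v_{8}  →  sig = (2;(1,1))
  P={5,8}:  v_{5} + v_{8} = v_{6} + v_{7}  →  sig = (2;(1,1))
  P={1,10}:  v_{1} + v_{10} = v_{4} + v_{8} + v_{11}  →  sig = (2;(1,1,1))
  P={5,10}:  v_{5} + v_{10} = v_{2} + v_{4} + v_{8}  →  sig = (2;(1,1,1))
  P={7,10}:  v_{7} + v_{10} = v_{2} + v_{3} + 2·v_{8} + v_{11}  →  sig = (2;(1,1,1,2))
  P={9,10}:  v_{9} + v_{10} = v_{2} + v_{6} + 3·v_{11}  →  sig = (2;(1,1,3))
  P={3,6,11}:  v_{3} + v_{6} + v_{11} = v_{4}  →  sig = (3;(1))
  P={3,8,9}:  v_{3} + v_{8} + v_{9} = v_{11}  →  sig = (3;(1))
  P={6,7,11}:  v_{6} + v_{7} + v_{11} = v_{8}  →  sig = (3;(1))
  P={3,6,10}:  v_{3} + v_{6} + v_{10} = v_{2} + 2·v_{4} + v_{8}  →  sig = (3;(1,1,2))
  P={4,8,9}:  v_{4} + v_{8} + v_{9} = v_{6} + 2·v_{11}  →  sig = (3;(1,2))
  P={3,6,7,9}:  v_{3} + v_{6} + v_{7} + v_{9} = 0  →  sig = (4;())
  P={2,4,8,11}:  v_{2} + v_{4} + v_{8} + v_{11} = v_{10}  →  sig = (4;(1))

Hence PRS(X_Σ) =
{ (2;()) ×2,  (2;(1,1)) ×3,  (2;(1,1,1)) ×2,  (2;(1,1,1,2)),  (2;(1,1,3)),  (3;(1)) ×3,  (3;(1,1,2)),  (3;(1,2)),  (4;()),  (4;(1)) }


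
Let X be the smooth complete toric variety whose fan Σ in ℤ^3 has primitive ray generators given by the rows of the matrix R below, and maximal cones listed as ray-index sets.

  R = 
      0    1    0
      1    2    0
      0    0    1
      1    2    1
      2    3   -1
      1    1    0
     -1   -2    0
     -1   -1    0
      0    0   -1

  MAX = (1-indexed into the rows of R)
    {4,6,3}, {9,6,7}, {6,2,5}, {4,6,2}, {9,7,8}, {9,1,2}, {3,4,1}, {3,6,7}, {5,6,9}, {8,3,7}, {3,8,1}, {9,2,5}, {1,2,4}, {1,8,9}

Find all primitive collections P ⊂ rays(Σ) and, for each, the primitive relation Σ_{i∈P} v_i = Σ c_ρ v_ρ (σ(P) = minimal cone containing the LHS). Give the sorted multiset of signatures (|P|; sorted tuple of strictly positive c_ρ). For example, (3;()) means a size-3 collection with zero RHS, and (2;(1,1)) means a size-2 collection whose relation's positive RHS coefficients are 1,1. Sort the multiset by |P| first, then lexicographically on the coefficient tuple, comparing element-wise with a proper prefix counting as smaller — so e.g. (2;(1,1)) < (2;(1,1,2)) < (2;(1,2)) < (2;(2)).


16 collections generate NE(X_Σ); each relation:

  {2,7}:  v_{2} + v_{7} = 0  →  sig = (2;())
  {3,9}:  v_{3} + v_{9} = 0  →  sig = (2;())
  {6,8}:  v_{6} + v_{8} = 0  →  sig = (2;())
  {1,6}:  v_{1} + v_{6} = v_{2}  →  sig = (2;(1))
  {1,7}:  v_{1} + v_{7} = v_{8}  →  sig = (2;(1))
  {2,3}:  v_{2} + v_{3} = v_{4}  →  sig = (2;(1))
  {2,8}:  v_{2} + v_{8} = v_{1}  →  sig = (2;(1))
  {4,7}:  v_{4} + v_{7} = v_{3}  →  sig = (2;(1))
  {4,9}:  v_{4} + v_{9} = v_{2}  →  sig = (2;(1))
  {3,5}:  v_{3} + v_{5} = v_{2} + v_{6}  →  sig = (2;(1,1))
  {4,8}:  v_{4} + v_{8} = v_{1} + v_{3}  →  sig = (2;(1,1))
  {5,7}:  v_{5} + v_{7} = v_{6} + v_{9}  →  sig = (2;(1,1))
  {5,8}:  v_{5} + v_{8} = v_{2} + v_{9}  →  sig = (2;(1,1))
  {1,5}:  v_{1} + v_{5} = 2·v_{2} + v_{9}  →  sig = (2;(1,2))
  {4,5}:  v_{4} + v_{5} = 2·v_{2} + v_{6}  →  sig = (2;(1,2))
  {2,6,9}:  v_{2} + v_{6} + v_{9} = v_{5}  →  sig = (3;(1))

Signatures (|P|; sorted positive RHS coefficients), sorted:
[(2;()), (2;()), (2;()), (2;(1)), (2;(1)), (2;(1)), (2;(1)), (2;(1)), (2;(1)), (2;(1,1)), (2;(1,1)), (2;(1,1)), (2;(1,1)), (2;(1,2)), (2;(1,2)), (3;(1))]


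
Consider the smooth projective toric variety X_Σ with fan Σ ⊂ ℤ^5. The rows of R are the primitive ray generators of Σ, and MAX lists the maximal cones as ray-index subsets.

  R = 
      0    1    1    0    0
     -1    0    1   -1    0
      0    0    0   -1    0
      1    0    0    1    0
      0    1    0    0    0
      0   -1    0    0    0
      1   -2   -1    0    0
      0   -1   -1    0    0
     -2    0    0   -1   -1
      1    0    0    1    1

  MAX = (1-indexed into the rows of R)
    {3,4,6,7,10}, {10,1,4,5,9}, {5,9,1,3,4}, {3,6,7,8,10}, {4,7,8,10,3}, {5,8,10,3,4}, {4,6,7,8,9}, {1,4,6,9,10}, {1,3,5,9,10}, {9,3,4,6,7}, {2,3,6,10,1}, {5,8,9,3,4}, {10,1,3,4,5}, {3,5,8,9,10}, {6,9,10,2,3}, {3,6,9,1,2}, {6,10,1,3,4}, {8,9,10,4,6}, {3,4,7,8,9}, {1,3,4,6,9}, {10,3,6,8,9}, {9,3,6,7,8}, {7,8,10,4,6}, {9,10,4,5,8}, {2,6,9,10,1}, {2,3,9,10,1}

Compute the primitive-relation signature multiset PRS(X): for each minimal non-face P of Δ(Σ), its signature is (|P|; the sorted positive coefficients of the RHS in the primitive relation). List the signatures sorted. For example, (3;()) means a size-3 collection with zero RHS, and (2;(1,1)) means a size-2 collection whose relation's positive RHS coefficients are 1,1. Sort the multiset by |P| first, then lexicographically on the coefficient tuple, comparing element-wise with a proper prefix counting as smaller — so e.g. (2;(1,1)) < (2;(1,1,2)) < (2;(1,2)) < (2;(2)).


12 collections generate NE(X_Σ); each relation:

  • {1,8}:  v_{1} + v_{8} = 0  →  sig = (2;())
  • {5,6}:  v_{5} + v_{6} = 0  →  sig = (2;())
  • {2,4}:  v_{2} + v_{4} = v_{1} + v_{6}  →  sig = (2;(1,1))
  • {1,7}:  v_{1} + v_{7} = v_{3} + v_{4} + v_{6}  →  sig = (2;(1,1,1))
  • {5,7}:  v_{5} + v_{7} = v_{3} + v_{4} + v_{8}  →  sig = (2;(1,1,1))
  • {2,5}:  v_{2} + v_{5} = v_{1} + v_{3} + v_{9} + v_{10}  →  sig = (2;(1,1,1,1))
  • {2,8}:  v_{2} + v_{8} = v_{3} + v_{6} + v_{9} + v_{10}  →  sig = (2;(1,1,1,1))
  • {2,7}:  v_{2} + v_{7} = v_{3} + 2·v_{6}  →  sig = (2;(1,2))
  • {7,9,10}:  v_{7} + v_{9} + v_{10} = v_{6} + v_{8}  →  sig = (3;(1,1))
  • {3,4,9,10}:  v_{3} + v_{4} + v_{9} + v_{10} = 0  →  sig = (4;())
  • {3,4,6,8}:  v_{3} + v_{4} + v_{6} + v_{8} = v_{7}  →  sig = (4;(1))
  • {1,3,6,9,10}:  v_{1} + v_{3} + v_{6} + v_{9} + v_{10} = v_{2}  →  sig = (5;(1))

so the primitive-relation signature multiset is
[(2;()), (2;()), (2;(1,1)), (2;(1,1,1)), (2;(1,1,1)), (2;(1,1,1,1)), (2;(1,1,1,1)), (2;(1,2)), (3;(1,1)), (4;()), (4;(1)), (5;(1))]


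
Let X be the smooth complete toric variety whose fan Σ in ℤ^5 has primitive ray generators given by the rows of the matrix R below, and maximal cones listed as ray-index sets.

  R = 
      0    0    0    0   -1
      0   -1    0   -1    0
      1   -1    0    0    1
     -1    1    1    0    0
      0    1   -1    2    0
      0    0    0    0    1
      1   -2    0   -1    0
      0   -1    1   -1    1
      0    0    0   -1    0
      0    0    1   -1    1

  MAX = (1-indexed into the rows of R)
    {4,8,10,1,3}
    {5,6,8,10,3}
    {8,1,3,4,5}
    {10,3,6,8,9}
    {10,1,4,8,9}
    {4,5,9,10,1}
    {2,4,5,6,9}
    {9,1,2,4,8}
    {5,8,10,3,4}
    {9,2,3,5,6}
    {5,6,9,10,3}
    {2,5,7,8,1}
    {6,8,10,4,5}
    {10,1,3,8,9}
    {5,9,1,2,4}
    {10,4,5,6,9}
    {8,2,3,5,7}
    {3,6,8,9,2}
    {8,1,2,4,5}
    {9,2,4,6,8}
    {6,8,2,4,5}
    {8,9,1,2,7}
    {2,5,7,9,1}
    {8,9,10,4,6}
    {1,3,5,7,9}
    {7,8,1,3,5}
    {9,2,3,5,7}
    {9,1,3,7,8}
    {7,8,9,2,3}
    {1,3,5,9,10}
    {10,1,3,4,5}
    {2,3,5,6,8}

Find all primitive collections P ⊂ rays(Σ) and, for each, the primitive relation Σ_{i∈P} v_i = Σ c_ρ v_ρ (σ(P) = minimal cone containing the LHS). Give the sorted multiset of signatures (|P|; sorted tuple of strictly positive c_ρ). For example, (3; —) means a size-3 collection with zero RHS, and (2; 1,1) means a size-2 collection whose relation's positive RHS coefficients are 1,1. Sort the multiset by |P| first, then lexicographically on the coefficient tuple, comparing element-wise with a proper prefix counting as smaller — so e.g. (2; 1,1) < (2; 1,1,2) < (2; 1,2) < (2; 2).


11 collections generate NE(X_Σ); each relation:

  P={1,6}:  v_{1} + v_{6} = 0  ⇒ sig = (2; —)
  P={2,10}:  v_{2} + v_{10} = v_{8} + v_{9}  ⇒ sig = (2; 1,1)
  P={4,7}:  v_{4} + v_{7} = v_{1} + v_{8}  ⇒ sig = (2; 1,1)
  P={6,7}:  v_{6} + v_{7} = v_{2} + v_{3}  ⇒ sig = (2; 1,1)
  P={7,10}:  v_{7} + v_{10} = v_{1} + v_{3} + v_{8} + v_{9}  ⇒ sig = (2; 1,1,1,1)
  P={1,2,3}:  v_{1} + v_{2} + v_{3} = v_{7}  ⇒ sig = (3; 1)
  P={2,3,4}:  v_{2} + v_{3} + v_{4} = v_{8}  ⇒ sig = (3; 1)
  P={3,4,9}:  v_{3} + v_{4} + v_{9} = v_{10}  ⇒ sig = (3; 1)
  P={5,8,9}:  v_{5} + v_{8} + v_{9} = v_{6}  ⇒ sig = (3; 1)
  P={3,4,6}:  v_{3} + v_{4} + v_{6} = v_{5} + v_{8} + v_{10}  ⇒ sig = (3; 1,1,1)
  P={1,5,8,10}:  v_{1} + v_{5} + v_{8} + v_{10} = v_{3} + v_{4}  ⇒ sig = (4; 1,1)

so the primitive-relation signature multiset is
    (2; —)
    (2; 1,1)
    (2; 1,1)
    (2; 1,1)
    (2; 1,1,1,1)
    (3; 1)
    (3; 1)
    (3; 1)
    (3; 1)
    (3; 1,1,1)
    (4; 1,1)


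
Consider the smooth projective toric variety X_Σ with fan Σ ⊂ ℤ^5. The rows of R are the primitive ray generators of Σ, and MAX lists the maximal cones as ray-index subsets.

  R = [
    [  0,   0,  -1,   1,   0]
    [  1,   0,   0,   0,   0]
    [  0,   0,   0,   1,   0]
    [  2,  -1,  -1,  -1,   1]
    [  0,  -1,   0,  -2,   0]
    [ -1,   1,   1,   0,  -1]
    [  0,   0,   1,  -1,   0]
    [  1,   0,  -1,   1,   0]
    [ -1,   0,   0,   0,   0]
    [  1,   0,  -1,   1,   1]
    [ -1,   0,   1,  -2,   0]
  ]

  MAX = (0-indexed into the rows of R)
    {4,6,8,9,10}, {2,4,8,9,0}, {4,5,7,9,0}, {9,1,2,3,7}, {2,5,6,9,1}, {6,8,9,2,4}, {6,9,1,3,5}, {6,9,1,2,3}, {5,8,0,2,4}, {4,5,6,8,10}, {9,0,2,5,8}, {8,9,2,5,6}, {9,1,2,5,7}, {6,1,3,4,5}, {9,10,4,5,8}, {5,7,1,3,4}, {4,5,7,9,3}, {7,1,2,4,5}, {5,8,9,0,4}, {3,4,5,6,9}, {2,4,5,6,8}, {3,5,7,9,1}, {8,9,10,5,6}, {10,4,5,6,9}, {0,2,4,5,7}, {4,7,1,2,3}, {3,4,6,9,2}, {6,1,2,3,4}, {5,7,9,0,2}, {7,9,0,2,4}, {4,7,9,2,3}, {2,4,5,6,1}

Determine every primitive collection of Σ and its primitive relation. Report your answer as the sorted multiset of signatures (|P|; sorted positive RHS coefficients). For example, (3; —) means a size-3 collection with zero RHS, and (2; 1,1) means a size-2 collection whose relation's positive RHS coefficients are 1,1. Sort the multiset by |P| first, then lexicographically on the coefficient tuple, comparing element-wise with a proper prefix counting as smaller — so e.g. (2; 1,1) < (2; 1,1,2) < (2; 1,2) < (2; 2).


Σ has 16 primitive collections:

  P = {0,6}:  v_{0} + v_{6} = 0  so sig = (2; —)
  P = {1,8}:  v_{1} + v_{8} = 0  so sig = (2; —)
  P = {0,1}:  v_{0} + v_{1} = v_{7}  so sig = (2; 1)
  P = {6,7}:  v_{6} + v_{7} = v_{1}  so sig = (2; 1)
  P = {7,8}:  v_{7} + v_{8} = v_{0}  so sig = (2; 1)
  P = {2,10}:  v_{2} + v_{10} = v_{6} + v_{8}  so sig = (2; 1,1)
  P = {3,8}:  v_{3} + v_{8} = v_{4} + v_{9}  so sig = (2; 1,1)
  P = {0,3}:  v_{0} + v_{3} = v_{4} + v_{7} + v_{9}  so sig = (2; 1,1,1)
  P = {7,10}:  v_{7} + v_{10} = v_{4} + v_{5} + v_{9}  so sig = (2; 1,1,1)
  P = {0,10}:  v_{0} + v_{10} = v_{4} + v_{5} + v_{8} + v_{9}  so sig = (2; 1,1,1,1)
  P = {1,10}:  v_{1} + v_{10} = v_{4} + v_{5} + v_{6} + v_{9}  so sig = (2; 1,1,1,1)
  P = {3,10}:  v_{3} + v_{10} = 2·v_{4} + v_{5} + v_{6} + 2·v_{9}  so sig = (2; 1,1,2,2)
  P = {1,4,9}:  v_{1} + v_{4} + v_{9} = v_{3}  so sig = (3; 1)
  P = {2,3,5}:  v_{2} + v_{3} + v_{5} = v_{1}  so sig = (3; 1)
  P = {2,4,5,9}:  v_{2} + v_{4} + v_{5} + v_{9} = 0  so sig = (4; —)
  P = {4,5,6,8,9}:  v_{4} + v_{5} + v_{6} + v_{8} + v_{9} = v_{10}  so sig = (5; 1)

Signatures (|P|; sorted positive RHS coefficients), sorted:
    |P|=2: 12 collections, coeffs (), (), (1), (1), (1), (1,1), (1,1), (1,1,1), (1,1,1), (1,1,1,1), (1,1,1,1), (1,1,2,2)
    |P|=3: 2 collections, coeffs (1), (1)
    |P|=4: 1 collection, coeffs ()
    |P|=5: 1 collection, coeffs (1)


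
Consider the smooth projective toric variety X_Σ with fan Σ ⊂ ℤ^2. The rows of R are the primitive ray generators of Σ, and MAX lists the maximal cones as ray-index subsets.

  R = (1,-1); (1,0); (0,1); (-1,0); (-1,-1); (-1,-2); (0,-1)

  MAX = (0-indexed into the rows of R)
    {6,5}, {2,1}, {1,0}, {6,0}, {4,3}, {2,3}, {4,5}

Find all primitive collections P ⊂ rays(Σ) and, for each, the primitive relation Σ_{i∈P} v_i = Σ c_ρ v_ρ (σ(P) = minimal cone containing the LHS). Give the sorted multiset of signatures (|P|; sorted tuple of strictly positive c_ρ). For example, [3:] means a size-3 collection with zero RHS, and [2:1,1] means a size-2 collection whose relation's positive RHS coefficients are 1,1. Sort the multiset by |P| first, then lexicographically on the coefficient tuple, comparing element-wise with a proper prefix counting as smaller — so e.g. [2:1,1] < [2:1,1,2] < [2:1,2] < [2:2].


|primitive collections| = 14. Relations:

  • {1,3}:  v_{1} + v_{3} = 0 ; sig = [2:]
  • {2,6}:  v_{2} + v_{6} = 0 ; sig = [2:]
  • {0,2}:  v_{0} + v_{2} = v_{1} ; sig = [2:1]
  • {0,3}:  v_{0} + v_{3} = v_{6} ; sig = [2:1]
  • {1,4}:  v_{1} + v_{4} = v_{6} ; sig = [2:1]
  • {1,6}:  v_{1} + v_{6} = v_{0} ; sig = [2:1]
  • {2,4}:  v_{2} + v_{4} = v_{3} ; sig = [2:1]
  • {2,5}:  v_{2} + v_{5} = v_{4} ; sig = [2:1]
  • {3,6}:  v_{3} + v_{6} = v_{4} ; sig = [2:1]
  • {4,6}:  v_{4} + v_{6} = v_{5} ; sig = [2:1]
  • {0,4}:  v_{0} + v_{4} = 2·v_{6} ; sig = [2:2]
  • {1,5}:  v_{1} + v_{5} = 2·v_{6} ; sig = [2:2]
  • {3,5}:  v_{3} + v_{5} = 2·v_{4} ; sig = [2:2]
  • {0,5}:  v_{0} + v_{5} = 3·v_{6} ; sig = [2:3]

so the primitive-relation signature multiset is
{ [2:] ×2,  [2:1] ×8,  [2:2] ×3,  [2:3] }
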